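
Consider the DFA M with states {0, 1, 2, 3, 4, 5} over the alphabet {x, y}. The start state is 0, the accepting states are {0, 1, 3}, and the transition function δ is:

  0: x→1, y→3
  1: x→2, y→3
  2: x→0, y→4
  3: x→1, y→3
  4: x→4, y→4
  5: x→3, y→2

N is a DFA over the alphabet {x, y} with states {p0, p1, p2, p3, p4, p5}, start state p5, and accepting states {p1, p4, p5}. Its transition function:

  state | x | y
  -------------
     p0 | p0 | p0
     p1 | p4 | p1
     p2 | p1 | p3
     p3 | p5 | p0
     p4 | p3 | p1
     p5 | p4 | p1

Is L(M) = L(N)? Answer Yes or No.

Yes

Exploring the product automaton M × N from the start pair (0, p5), following both machines on each input symbol, reaches 5 state pairs: (0, p5), (1, p4), (3, p1), (2, p3), (4, p0).
M accepts in {0, 1, 3} and N accepts in {p1, p4, p5}. In every reachable pair the two components are either both accepting — (0, p5), (1, p4), (3, p1) — or both non-accepting, so no string is accepted by exactly one of the machines: L(M) \ L(N) and L(N) \ L(M) are both empty.
Hence every string is accepted by M iff it is accepted by N, and the two languages coincide.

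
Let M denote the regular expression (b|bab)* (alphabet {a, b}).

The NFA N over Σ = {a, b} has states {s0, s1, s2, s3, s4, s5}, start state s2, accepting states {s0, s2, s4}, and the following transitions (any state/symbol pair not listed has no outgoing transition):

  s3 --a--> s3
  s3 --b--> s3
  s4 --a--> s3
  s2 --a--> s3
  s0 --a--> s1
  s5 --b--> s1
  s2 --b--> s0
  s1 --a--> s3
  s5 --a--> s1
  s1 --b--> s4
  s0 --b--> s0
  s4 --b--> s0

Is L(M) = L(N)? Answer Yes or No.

Converting the expression M to a DFA (subset construction, then merging equivalent states) gives the minimal DFA with states {m0, m1, m2, m3}, start state m0, accepting states {m0, m2} and transitions m0: a→m1, b→m2; m1: a→m1, b→m1; m2: a→m3, b→m2; m3: a→m1, b→m0.
Exploring the product automaton M × N from the start pair (m0, s2), following both machines on each input symbol, reaches 5 state pairs: (m0, s2), (m1, s3), (m2, s0), (m3, s1), (m0, s4).
M accepts in {m0, m2} and N accepts in {s0, s2, s4}. In every reachable pair the two components are either both accepting — (m0, s2), (m2, s0), (m0, s4) — or both non-accepting, so no string is accepted by exactly one of the machines: L(M) \ L(N) and L(N) \ L(M) are both empty.
Hence every string is accepted by M iff it is accepted by N, and the two languages coincide.

Yes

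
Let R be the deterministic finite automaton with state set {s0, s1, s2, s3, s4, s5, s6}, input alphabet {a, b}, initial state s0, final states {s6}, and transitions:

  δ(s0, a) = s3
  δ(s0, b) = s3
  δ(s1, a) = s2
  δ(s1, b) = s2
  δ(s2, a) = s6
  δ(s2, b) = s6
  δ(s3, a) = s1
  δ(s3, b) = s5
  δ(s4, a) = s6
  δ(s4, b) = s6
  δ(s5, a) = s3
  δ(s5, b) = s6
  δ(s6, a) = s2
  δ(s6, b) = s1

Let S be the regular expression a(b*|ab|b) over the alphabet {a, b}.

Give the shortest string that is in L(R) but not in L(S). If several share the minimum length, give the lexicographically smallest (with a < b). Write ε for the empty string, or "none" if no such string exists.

bbb

The string bbb is accepted by R but not by S.
No shorter string lies in the difference, and bbb is the lexicographically first length-3 string in L(R) \ L(S).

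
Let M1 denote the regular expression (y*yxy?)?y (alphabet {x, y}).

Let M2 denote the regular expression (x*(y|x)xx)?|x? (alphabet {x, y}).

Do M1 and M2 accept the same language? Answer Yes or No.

No

The string y is accepted by M1 but rejected by M2.
So L(M1) ≠ L(M2).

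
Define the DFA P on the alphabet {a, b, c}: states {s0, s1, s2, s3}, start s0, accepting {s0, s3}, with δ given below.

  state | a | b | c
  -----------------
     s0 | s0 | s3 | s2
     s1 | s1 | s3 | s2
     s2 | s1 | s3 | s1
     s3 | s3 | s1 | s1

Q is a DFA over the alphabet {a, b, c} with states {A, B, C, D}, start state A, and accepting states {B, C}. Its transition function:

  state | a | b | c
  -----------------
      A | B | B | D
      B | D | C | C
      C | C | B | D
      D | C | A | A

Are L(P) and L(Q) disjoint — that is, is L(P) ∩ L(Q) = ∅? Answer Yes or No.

The string a is accepted by both P and Q.
Hence L(P) ∩ L(Q) ≠ ∅.

No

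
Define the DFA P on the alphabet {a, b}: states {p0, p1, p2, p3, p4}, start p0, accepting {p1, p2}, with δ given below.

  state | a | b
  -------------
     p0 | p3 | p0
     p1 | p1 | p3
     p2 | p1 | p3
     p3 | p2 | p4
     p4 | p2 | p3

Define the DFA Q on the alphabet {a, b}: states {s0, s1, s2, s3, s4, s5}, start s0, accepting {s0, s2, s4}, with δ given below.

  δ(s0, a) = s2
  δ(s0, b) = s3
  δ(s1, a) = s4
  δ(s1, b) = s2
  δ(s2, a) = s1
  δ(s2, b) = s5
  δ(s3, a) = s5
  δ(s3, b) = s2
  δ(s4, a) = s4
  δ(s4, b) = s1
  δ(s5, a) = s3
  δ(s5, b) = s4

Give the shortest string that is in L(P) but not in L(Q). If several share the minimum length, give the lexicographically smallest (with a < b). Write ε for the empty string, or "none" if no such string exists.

aa

The string aa is accepted by P but not by Q.
No shorter string lies in the difference, and aa is the lexicographically first length-2 string in L(P) \ L(Q).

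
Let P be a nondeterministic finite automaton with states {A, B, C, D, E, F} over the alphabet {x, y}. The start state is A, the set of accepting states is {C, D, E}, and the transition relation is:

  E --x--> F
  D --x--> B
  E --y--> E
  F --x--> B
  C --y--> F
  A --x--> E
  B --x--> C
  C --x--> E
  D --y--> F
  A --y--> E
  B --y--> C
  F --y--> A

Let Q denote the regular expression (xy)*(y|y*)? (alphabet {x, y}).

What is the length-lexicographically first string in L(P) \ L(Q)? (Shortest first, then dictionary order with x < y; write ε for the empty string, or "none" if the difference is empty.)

x

The string x is accepted by P but not by Q.
No shorter string lies in the difference, and x is the lexicographically first length-1 string in L(P) \ L(Q).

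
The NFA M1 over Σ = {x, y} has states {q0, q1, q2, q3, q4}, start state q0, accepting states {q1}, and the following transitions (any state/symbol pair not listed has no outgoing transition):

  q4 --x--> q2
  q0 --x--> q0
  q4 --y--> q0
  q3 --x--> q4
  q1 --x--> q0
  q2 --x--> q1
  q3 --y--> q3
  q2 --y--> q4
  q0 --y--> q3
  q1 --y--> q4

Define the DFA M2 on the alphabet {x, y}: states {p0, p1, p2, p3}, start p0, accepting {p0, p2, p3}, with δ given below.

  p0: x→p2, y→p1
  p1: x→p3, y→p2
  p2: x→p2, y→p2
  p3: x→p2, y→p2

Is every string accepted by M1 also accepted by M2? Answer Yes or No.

Yes

Exploring the product automaton M1 × M2 from the start pair (q0, p0), following both machines on each input symbol, reaches 8 state pairs: (q0, p0), (q0, p2), (q3, p1), (q3, p2), (q4, p3), (q4, p2), (q2, p2), (q1, p2).
M1 accepts in {q1} and M2 accepts in {p0, p2, p3}. The reachable pairs whose M1-component is accepting are (q1, p2); in each of them the M2-component is accepting too, so the product for L(M1) \ L(M2) (M1-component accepting, M2-component rejecting) has no reachable accepting pair and the difference is empty.
Hence every string in L(M1) is also in L(M2).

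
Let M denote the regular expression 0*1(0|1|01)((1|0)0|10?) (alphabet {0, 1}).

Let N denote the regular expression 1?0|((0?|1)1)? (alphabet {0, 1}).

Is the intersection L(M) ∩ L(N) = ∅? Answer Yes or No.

Yes

Converting the expression M to a DFA (subset construction, then merging equivalent states) gives the minimal DFA with states {m0, m1, m2, m3, m4, m5, m6, m7, m8}, start state m0, accepting states {m5, m6, m7} and transitions m0: 0→m0, 1→m1; m1: 0→m2, 1→m3; m2: 0→m4, 1→m5; m3: 0→m4, 1→m6; m4: 0→m7, 1→m8; m5: 0→m6, 1→m6; m6: 0→m7, 1→m8; m7: 0→m8, 1→m8; m8: 0→m8, 1→m8.
Converting the expression N to a DFA (subset construction, then merging equivalent states) gives the minimal DFA with states {n0, n1, n2, n3, n4}, start state n0, accepting states {n0, n1, n2, n4} and transitions n0: 0→n1, 1→n2; n1: 0→n3, 1→n4; n2: 0→n4, 1→n4; n3: 0→n3, 1→n3; n4: 0→n3, 1→n3.
Exploring the product automaton M × N from the start pair (m0, n0), following both machines on each input symbol, reaches 15 state pairs: (m0, n0), (m0, n1), (m1, n2), (m0, n3), (m1, n4), (m2, n4), (m3, n4), (m1, n3), (m2, n3), (m3, n3), (m4, n3), (m5, n3), (m6, n3), (m7, n3), (m8, n3).
M accepts in {m5, m6, m7} and N accepts in {n0, n1, n2, n4}; no reachable pair has both components accepting, so no string drives both machines to acceptance simultaneously and L(M) ∩ L(N) = ∅.
So no string is accepted by both, and the intersection is empty.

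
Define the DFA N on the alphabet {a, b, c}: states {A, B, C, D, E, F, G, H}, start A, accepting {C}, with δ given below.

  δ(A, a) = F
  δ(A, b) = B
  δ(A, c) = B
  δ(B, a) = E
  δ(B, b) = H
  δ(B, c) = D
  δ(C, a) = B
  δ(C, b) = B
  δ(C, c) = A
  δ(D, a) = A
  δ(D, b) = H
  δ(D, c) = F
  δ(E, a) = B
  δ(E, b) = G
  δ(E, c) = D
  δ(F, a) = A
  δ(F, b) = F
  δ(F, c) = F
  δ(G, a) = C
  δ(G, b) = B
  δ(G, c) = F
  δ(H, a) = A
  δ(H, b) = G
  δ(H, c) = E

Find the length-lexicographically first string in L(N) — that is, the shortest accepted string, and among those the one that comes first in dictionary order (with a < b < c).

baba

A breadth-first search from A reaches an accepting state first via the path A → B → E → G → C on input baba.
No string of length < 4 is accepted (BFS exhausts all shorter strings without reaching an accepting state), and baba is the lexicographically least accepting string of length 4.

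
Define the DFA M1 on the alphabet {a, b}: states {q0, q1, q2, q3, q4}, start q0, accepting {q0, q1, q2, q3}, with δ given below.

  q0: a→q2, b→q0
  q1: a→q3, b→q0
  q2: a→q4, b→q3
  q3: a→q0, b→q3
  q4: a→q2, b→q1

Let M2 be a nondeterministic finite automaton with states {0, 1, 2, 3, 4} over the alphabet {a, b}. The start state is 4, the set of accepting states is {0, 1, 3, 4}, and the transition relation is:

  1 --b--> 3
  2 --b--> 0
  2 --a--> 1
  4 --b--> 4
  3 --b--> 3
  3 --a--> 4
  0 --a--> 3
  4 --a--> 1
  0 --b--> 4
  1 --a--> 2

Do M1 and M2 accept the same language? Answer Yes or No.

Exploring the product automaton M1 × M2 from the start pair (q0, 4), following both machines on each input symbol, reaches 5 state pairs: (q0, 4), (q2, 1), (q4, 2), (q3, 3), (q1, 0).
M1 accepts in {q0, q1, q2, q3} and M2 accepts in {0, 1, 3, 4}. In every reachable pair the two components are either both accepting — (q0, 4), (q2, 1), (q3, 3), (q1, 0) — or both non-accepting, so no string is accepted by exactly one of the machines: L(M1) \ L(M2) and L(M2) \ L(M1) are both empty.
Hence every string is accepted by M1 iff it is accepted by M2, and the two languages coincide.

Yes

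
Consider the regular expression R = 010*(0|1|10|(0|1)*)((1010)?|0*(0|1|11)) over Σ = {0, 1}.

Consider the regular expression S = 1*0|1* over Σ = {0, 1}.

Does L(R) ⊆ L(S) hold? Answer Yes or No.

No

The string 01 is in L(R) but not in L(S).
So L(R) ⊄ L(S).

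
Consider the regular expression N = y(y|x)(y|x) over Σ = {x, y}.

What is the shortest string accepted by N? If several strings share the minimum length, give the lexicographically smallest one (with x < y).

yxx

By inspection of the expression, no string of length less than 3 matches, and yxx is the lexicographically first match of length 3.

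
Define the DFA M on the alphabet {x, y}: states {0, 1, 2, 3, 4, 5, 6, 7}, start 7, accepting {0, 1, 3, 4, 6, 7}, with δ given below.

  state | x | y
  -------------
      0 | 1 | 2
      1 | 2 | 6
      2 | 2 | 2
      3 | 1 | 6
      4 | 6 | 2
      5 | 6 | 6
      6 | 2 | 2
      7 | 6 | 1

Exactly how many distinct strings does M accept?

4

The useful subgraph on states {1, 6, 7} is acyclic, so L(M) is finite; the longest accepting path visits 3 useful states, giving maximum string length 2.
Counting accepting paths from 7 by length: 1 of length 0, 2 of length 1, 1 of length 2. Total 4.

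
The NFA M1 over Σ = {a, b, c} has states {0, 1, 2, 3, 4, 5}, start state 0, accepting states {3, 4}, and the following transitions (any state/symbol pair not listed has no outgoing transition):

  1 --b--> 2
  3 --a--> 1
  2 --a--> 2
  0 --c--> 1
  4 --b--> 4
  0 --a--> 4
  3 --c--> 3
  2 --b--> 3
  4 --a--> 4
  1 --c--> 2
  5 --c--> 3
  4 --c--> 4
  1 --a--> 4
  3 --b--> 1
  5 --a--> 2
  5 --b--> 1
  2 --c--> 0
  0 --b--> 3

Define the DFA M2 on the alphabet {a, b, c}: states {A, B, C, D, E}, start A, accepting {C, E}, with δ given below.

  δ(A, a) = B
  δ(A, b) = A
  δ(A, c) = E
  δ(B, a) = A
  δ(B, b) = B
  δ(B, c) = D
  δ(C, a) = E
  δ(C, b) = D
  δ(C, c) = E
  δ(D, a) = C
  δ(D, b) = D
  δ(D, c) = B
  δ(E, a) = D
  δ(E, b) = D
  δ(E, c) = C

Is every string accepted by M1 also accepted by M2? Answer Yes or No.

No

The string a is in L(M1) but not in L(M2).
So L(M1) ⊄ L(M2).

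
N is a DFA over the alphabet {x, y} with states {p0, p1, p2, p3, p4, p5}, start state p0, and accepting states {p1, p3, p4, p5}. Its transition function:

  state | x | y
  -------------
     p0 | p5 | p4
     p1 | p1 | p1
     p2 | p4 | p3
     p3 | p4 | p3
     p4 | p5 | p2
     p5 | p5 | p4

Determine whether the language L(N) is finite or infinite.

State p3 is reachable from the start and can reach an accepting state, and it lies on the cycle p3 → p3.
Traversing that cycle any number of times yields accepted strings of unbounded length, so the language is infinite.

infinite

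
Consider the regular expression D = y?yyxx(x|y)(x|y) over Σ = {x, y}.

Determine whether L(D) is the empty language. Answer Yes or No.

The string yyxxxx matches the expression, so it belongs to L(D).
Since L(D) contains at least one string, it is not empty.

No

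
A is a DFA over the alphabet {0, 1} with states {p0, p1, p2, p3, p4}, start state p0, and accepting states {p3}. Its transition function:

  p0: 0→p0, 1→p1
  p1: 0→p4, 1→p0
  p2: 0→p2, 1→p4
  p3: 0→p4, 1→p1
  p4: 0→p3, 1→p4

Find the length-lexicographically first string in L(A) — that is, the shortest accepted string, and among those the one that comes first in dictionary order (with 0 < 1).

100

A breadth-first search from p0 reaches an accepting state first via the path p0 → p1 → p4 → p3 on input 100.
No string of length < 3 is accepted (BFS exhausts all shorter strings without reaching an accepting state), and 100 is the lexicographically least accepting string of length 3.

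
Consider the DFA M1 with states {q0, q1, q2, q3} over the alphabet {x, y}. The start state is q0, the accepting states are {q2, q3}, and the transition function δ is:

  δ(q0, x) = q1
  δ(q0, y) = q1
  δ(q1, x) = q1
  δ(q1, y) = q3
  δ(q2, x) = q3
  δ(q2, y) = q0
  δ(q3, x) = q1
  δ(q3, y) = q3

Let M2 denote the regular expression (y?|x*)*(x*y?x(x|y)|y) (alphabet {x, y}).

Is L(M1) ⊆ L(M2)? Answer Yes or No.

Yes

Converting the expression M2 to a DFA (subset construction, then merging equivalent states) gives the minimal DFA with states {r0, r1, r2, r3}, start state r0, accepting states {r2, r3} and transitions r0: x→r1, y→r2; r1: x→r3, y→r2; r2: x→r1, y→r2; r3: x→r3, y→r2.
Exploring the product automaton M1 × M2 from the start pair (q0, r0), following both machines on each input symbol, reaches 5 state pairs: (q0, r0), (q1, r1), (q1, r2), (q1, r3), (q3, r2).
M1 accepts in {q2, q3} and M2 accepts in {r2, r3}. The reachable pairs whose M1-component is accepting are (q3, r2); in each of them the M2-component is accepting too, so the product for L(M1) \ L(M2) (M1-component accepting, M2-component rejecting) has no reachable accepting pair and the difference is empty.
Hence every string in L(M1) is also in L(M2).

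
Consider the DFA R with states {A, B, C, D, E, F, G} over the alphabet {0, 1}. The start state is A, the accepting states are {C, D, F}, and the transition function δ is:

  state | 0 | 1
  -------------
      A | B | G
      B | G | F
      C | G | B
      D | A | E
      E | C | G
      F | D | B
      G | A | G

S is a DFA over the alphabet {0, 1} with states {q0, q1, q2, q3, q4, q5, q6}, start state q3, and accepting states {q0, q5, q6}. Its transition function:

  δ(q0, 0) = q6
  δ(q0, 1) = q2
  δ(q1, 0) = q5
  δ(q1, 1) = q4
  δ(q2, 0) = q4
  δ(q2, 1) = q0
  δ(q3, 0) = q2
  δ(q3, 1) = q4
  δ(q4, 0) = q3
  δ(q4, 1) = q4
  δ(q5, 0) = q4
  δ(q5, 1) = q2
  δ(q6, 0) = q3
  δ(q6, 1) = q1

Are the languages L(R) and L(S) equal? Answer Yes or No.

Exploring the product automaton R × S from the start pair (A, q3), following both machines on each input symbol, reaches 7 state pairs: (A, q3), (B, q2), (G, q4), (F, q0), (D, q6), (E, q1), (C, q5).
R accepts in {C, D, F} and S accepts in {q0, q5, q6}. In every reachable pair the two components are either both accepting — (F, q0), (D, q6), (C, q5) — or both non-accepting, so no string is accepted by exactly one of the machines: L(R) \ L(S) and L(S) \ L(R) are both empty.
Hence every string is accepted by R iff it is accepted by S, and the two languages coincide.

Yes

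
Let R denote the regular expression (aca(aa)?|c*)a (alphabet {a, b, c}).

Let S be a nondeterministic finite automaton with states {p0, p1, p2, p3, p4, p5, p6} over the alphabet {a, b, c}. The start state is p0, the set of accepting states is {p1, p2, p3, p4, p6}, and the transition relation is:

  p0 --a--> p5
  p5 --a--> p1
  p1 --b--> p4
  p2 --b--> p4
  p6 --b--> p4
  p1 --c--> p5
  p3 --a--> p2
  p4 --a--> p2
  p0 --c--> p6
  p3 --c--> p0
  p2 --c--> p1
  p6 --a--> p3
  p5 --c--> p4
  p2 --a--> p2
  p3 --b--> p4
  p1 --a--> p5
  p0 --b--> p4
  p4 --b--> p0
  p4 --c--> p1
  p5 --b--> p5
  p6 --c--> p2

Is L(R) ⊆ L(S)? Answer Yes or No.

No

The string a is in L(R) but not in L(S).
So L(R) ⊄ L(S).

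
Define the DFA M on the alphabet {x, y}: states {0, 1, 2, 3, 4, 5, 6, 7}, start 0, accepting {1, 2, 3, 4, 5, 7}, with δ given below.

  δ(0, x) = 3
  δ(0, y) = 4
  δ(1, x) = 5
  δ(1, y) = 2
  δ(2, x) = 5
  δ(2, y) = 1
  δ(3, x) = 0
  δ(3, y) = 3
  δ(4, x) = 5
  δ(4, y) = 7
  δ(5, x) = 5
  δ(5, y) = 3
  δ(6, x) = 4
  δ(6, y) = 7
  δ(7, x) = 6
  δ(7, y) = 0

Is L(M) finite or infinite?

infinite

State 0 is reachable from the start and can reach an accepting state, and it lies on the cycle 0 → 3 → 0.
Traversing that cycle any number of times yields accepted strings of unbounded length, so the language is infinite.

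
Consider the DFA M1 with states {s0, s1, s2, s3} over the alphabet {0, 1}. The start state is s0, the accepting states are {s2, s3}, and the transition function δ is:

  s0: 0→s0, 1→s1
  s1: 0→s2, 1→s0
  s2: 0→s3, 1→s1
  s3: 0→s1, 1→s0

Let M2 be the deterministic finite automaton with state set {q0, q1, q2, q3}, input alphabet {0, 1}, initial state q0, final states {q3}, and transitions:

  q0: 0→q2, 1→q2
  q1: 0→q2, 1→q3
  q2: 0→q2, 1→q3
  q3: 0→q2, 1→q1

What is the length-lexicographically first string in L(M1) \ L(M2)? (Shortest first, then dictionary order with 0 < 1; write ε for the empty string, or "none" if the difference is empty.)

The string 10 is accepted by M1 but not by M2.
No shorter string lies in the difference, and 10 is the lexicographically first length-2 string in L(M1) \ L(M2).

10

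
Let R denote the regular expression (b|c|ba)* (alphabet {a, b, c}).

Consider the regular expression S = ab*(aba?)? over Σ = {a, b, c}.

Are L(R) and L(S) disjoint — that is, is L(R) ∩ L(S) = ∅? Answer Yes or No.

Yes

Converting the expression R to a DFA (subset construction, then merging equivalent states) gives the minimal DFA with states {r0, r1, r2}, start state r0, accepting states {r0, r2} and transitions r0: a→r1, b→r2, c→r0; r1: a→r1, b→r1, c→r1; r2: a→r0, b→r2, c→r0.
Converting the expression S to a DFA (subset construction, then merging equivalent states) gives the minimal DFA with states {s0, s1, s2, s3, s4, s5}, start state s0, accepting states {s1, s4, s5} and transitions s0: a→s1, b→s2, c→s2; s1: a→s3, b→s1, c→s2; s2: a→s2, b→s2, c→s2; s3: a→s2, b→s4, c→s2; s4: a→s5, b→s2, c→s2; s5: a→s2, b→s2, c→s2.
Exploring the product automaton R × S from the start pair (r0, s0), following both machines on each input symbol, reaches 8 state pairs: (r0, s0), (r1, s1), (r2, s2), (r0, s2), (r1, s3), (r1, s2), (r1, s4), (r1, s5).
R accepts in {r0, r2} and S accepts in {s1, s4, s5}; no reachable pair has both components accepting, so no string drives both machines to acceptance simultaneously and L(R) ∩ L(S) = ∅.
So no string is accepted by both, and the intersection is empty.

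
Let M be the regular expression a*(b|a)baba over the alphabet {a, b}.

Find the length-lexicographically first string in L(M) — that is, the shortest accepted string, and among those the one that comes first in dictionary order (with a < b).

ababa

By inspection of the expression, no string of length less than 5 matches, and ababa is the lexicographically first match of length 5.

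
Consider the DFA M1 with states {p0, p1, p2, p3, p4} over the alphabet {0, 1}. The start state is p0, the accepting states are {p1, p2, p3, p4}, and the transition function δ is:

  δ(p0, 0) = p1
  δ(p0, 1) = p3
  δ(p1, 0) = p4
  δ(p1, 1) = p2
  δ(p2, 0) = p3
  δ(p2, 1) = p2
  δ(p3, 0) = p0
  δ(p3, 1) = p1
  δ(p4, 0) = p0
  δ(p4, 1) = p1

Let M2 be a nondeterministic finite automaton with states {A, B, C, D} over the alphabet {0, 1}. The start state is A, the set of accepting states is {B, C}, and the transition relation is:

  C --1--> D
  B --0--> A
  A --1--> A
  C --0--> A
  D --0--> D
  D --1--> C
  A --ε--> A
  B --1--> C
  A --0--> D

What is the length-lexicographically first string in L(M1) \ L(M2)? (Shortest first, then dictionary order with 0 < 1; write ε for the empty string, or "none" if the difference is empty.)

The string 0 is accepted by M1 but not by M2.
No shorter string lies in the difference, and 0 is the lexicographically first length-1 string in L(M1) \ L(M2).

0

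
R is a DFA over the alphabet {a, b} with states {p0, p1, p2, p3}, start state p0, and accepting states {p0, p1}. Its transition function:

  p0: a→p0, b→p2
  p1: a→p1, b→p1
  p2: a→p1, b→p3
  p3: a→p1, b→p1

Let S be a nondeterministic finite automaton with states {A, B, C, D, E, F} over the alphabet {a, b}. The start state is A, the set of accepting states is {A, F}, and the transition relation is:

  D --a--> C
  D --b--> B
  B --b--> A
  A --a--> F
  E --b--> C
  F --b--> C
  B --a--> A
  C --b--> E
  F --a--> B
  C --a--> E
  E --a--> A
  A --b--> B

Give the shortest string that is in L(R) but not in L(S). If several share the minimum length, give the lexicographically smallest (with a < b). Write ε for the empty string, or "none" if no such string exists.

The string aa is accepted by R but not by S.
No shorter string lies in the difference, and aa is the lexicographically first length-2 string in L(R) \ L(S).

aa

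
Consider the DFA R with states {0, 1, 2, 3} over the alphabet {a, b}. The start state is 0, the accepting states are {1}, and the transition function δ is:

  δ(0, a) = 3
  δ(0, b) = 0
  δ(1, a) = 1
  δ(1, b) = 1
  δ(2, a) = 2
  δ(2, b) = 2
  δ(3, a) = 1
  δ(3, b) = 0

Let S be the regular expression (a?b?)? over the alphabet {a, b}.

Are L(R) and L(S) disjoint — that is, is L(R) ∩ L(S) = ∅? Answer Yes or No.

Yes

Converting the expression S to a DFA (subset construction, then merging equivalent states) gives the minimal DFA with states {s0, s1, s2, s3}, start state s0, accepting states {s0, s1, s2} and transitions s0: a→s1, b→s2; s1: a→s3, b→s2; s2: a→s3, b→s3; s3: a→s3, b→s3.
Exploring the product automaton R × S from the start pair (0, s0), following both machines on each input symbol, reaches 6 state pairs: (0, s0), (3, s1), (0, s2), (1, s3), (3, s3), (0, s3).
R accepts in {1} and S accepts in {s0, s1, s2}; no reachable pair has both components accepting, so no string drives both machines to acceptance simultaneously and L(R) ∩ L(S) = ∅.
So no string is accepted by both, and the intersection is empty.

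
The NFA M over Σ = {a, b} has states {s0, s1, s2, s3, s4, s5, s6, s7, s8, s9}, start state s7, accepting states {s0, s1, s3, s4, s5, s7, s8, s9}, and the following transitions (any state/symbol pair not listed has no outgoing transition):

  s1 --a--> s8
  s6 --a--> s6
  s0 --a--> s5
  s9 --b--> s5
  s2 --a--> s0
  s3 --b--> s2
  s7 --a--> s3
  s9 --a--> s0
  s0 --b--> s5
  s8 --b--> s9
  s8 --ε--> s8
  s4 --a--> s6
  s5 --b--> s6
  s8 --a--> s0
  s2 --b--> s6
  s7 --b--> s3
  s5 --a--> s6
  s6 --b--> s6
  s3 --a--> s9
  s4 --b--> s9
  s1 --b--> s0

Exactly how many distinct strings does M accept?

19

The useful subgraph on states {s0, s2, s3, s5, s7, s9} is acyclic, so L(M) is finite; the longest accepting path visits 5 useful states, giving maximum string length 4.
Counting accepting paths from s7 by length: 1 of length 0, 2 of length 1, 2 of length 2, 6 of length 3, 8 of length 4. Total 19.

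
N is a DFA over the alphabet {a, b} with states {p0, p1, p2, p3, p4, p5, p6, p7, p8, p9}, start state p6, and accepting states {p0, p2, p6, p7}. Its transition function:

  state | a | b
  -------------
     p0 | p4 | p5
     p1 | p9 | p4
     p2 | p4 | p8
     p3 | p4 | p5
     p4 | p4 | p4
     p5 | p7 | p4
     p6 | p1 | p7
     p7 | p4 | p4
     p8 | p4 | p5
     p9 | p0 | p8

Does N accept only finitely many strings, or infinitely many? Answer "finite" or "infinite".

The useful states (reachable from p6 and able to reach an accepting state) are {p0, p1, p5, p6, p7, p8, p9}.
Restricted to these states the transition graph has no cycle, so every accepting path has bounded length and L is finite.

finite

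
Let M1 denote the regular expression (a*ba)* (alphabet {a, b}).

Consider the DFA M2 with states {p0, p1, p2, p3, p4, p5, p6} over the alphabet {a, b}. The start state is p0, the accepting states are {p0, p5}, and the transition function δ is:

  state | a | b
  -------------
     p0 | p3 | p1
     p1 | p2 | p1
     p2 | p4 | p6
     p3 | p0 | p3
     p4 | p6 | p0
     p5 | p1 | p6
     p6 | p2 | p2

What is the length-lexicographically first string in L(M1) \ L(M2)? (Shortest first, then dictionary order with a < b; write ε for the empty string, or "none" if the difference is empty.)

ba

The string ba is accepted by M1 but not by M2.
No shorter string lies in the difference, and ba is the lexicographically first length-2 string in L(M1) \ L(M2).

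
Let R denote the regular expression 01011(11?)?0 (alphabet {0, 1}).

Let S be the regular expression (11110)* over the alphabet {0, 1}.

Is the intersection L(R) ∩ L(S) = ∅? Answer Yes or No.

Converting the expression R to a DFA (subset construction, then merging equivalent states) gives the minimal DFA with states {r0, r1, r2, r3, r4, r5, r6, r7, r8, r9}, start state r0, accepting states {r7} and transitions r0: 0→r1, 1→r2; r1: 0→r2, 1→r3; r2: 0→r2, 1→r2; r3: 0→r4, 1→r2; r4: 0→r2, 1→r5; r5: 0→r2, 1→r6; r6: 0→r7, 1→r8; r7: 0→r2, 1→r2; r8: 0→r7, 1→r9; r9: 0→r7, 1→r2.
Converting the expression S to a DFA (subset construction, then merging equivalent states) gives the minimal DFA with states {s0, s1, s2, s3, s4, s5}, start state s0, accepting states {s0} and transitions s0: 0→s1, 1→s2; s1: 0→s1, 1→s1; s2: 0→s1, 1→s3; s3: 0→s1, 1→s4; s4: 0→s1, 1→s5; s5: 0→s0, 1→s1.
Exploring the product automaton R × S from the start pair (r0, s0), following both machines on each input symbol, reaches 15 state pairs: (r0, s0), (r1, s1), (r2, s2), (r2, s1), (r3, s1), (r2, s3), (r4, s1), (r2, s4), (r5, s1), (r2, s5), (r6, s1), (r2, s0), (r7, s1), (r8, s1), (r9, s1).
R accepts in {r7} and S accepts in {s0}; no reachable pair has both components accepting, so no string drives both machines to acceptance simultaneously and L(R) ∩ L(S) = ∅.
So no string is accepted by both, and the intersection is empty.

Yes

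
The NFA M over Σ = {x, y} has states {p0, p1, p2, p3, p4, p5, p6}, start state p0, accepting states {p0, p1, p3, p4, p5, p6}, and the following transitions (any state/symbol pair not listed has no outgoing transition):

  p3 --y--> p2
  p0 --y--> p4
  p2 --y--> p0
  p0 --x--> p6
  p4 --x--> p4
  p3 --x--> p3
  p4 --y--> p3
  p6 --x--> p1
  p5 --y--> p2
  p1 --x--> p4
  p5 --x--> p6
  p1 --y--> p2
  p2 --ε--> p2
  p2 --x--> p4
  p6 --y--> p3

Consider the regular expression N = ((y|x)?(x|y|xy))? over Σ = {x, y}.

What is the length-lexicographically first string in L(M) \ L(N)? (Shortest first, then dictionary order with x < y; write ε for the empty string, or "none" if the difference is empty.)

The string xxx is accepted by M but not by N.
No shorter string lies in the difference, and xxx is the lexicographically first length-3 string in L(M) \ L(N).

xxx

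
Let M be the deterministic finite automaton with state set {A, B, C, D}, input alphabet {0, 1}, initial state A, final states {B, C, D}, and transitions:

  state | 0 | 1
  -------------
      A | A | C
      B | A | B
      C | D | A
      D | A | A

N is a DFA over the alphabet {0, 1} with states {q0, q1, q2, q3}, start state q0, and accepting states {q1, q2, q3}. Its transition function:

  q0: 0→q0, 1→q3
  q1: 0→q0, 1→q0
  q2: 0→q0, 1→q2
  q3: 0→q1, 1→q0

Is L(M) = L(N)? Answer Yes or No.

Exploring the product automaton M × N from the start pair (A, q0), following both machines on each input symbol, reaches 3 state pairs: (A, q0), (C, q3), (D, q1).
M accepts in {B, C, D} and N accepts in {q1, q2, q3}. In every reachable pair the two components are either both accepting — (C, q3), (D, q1) — or both non-accepting, so no string is accepted by exactly one of the machines: L(M) \ L(N) and L(N) \ L(M) are both empty.
Hence every string is accepted by M iff it is accepted by N, and the two languages coincide.

Yes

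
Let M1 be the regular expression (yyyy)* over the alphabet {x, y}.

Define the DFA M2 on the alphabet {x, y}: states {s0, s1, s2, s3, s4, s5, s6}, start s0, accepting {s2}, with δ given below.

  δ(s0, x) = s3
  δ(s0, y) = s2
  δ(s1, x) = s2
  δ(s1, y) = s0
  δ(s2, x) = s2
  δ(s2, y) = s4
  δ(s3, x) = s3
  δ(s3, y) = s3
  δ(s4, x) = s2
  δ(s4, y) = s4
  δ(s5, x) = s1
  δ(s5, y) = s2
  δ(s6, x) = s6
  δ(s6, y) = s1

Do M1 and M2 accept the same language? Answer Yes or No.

The empty string ε is accepted by M1 but rejected by M2.
So L(M1) ≠ L(M2).

No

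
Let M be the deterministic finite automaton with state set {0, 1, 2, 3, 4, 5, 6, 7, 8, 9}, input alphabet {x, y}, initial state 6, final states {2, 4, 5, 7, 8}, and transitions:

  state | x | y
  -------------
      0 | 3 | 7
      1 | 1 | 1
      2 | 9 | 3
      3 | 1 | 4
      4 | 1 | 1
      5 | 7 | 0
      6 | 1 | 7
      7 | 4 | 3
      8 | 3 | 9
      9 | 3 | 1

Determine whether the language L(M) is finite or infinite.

The useful states (reachable from 6 and able to reach an accepting state) are {3, 4, 6, 7}.
Restricted to these states the transition graph has no cycle, so every accepting path has bounded length and L is finite.

finite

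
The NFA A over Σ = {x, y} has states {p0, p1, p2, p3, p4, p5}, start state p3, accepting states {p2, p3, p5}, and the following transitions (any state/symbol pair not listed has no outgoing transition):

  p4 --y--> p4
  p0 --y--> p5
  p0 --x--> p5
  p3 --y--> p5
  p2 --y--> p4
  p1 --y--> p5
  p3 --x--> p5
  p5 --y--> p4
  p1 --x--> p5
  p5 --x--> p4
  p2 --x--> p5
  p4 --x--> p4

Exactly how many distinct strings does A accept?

3

The useful subgraph on states {p3, p5} is acyclic, so L(A) is finite; the longest accepting path visits 2 useful states, giving maximum string length 1.
Counting accepting paths from p3 by length: 1 of length 0, 2 of length 1. Total 3.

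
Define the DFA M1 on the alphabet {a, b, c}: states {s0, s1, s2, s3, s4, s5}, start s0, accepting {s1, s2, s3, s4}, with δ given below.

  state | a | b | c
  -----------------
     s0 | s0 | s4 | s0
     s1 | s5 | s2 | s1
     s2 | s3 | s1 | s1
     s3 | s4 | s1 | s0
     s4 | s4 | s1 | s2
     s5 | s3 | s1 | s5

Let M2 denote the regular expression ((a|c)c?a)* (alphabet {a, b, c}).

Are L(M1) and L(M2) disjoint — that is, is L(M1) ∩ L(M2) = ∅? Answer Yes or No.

Converting the expression M2 to a DFA (subset construction, then merging equivalent states) gives the minimal DFA with states {r0, r1, r2, r3}, start state r0, accepting states {r0} and transitions r0: a→r1, b→r2, c→r1; r1: a→r0, b→r2, c→r3; r2: a→r2, b→r2, c→r2; r3: a→r0, b→r2, c→r2.
Exploring the product automaton M1 × M2 from the start pair (s0, r0), following both machines on each input symbol, reaches 9 state pairs: (s0, r0), (s0, r1), (s4, r2), (s0, r3), (s1, r2), (s2, r2), (s0, r2), (s5, r2), (s3, r2).
M1 accepts in {s1, s2, s3, s4} and M2 accepts in {r0}; no reachable pair has both components accepting, so no string drives both machines to acceptance simultaneously and L(M1) ∩ L(M2) = ∅.
So no string is accepted by both, and the intersection is empty.

Yes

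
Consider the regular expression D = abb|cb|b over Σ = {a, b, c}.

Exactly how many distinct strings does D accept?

3

The expression has no Kleene star, so L(D) is finite. Expanding the alternatives gives {b, cb, abb}.
That is 1 of length 1, 1 of length 2, 1 of length 3: 3 strings in all.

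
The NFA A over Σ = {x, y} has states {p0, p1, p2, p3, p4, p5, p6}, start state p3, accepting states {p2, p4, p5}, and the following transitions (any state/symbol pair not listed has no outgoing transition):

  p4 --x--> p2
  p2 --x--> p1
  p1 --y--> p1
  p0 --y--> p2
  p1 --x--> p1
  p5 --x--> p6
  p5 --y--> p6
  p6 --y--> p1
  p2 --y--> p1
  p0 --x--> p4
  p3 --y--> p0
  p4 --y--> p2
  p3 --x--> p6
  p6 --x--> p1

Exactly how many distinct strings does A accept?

The useful subgraph on states {p0, p2, p3, p4} is acyclic, so L(A) is finite; the longest accepting path visits 4 useful states, giving maximum string length 3.
Counting accepting paths from p3 by length: 2 of length 2, 2 of length 3. Total 4.

4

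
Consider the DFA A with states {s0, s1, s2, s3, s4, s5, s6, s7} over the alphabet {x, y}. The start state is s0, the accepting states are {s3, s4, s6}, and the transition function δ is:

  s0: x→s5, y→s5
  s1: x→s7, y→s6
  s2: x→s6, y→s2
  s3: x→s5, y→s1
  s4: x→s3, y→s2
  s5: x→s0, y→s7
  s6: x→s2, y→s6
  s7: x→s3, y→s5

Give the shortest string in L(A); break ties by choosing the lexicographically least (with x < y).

A breadth-first search from s0 reaches an accepting state first via the path s0 → s5 → s7 → s3 on input xyx.
No string of length < 3 is accepted (BFS exhausts all shorter strings without reaching an accepting state), and xyx is the lexicographically least accepting string of length 3.

xyx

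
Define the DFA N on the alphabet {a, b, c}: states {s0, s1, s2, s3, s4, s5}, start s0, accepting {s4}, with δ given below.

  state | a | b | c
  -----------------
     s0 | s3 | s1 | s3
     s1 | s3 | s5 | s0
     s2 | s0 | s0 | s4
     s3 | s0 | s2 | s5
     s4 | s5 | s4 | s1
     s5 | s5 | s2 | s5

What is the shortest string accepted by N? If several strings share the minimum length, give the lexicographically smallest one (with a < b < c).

A breadth-first search from s0 reaches an accepting state first via the path s0 → s3 → s2 → s4 on input abc.
No string of length < 3 is accepted (BFS exhausts all shorter strings without reaching an accepting state), and abc is the lexicographically least accepting string of length 3.

abc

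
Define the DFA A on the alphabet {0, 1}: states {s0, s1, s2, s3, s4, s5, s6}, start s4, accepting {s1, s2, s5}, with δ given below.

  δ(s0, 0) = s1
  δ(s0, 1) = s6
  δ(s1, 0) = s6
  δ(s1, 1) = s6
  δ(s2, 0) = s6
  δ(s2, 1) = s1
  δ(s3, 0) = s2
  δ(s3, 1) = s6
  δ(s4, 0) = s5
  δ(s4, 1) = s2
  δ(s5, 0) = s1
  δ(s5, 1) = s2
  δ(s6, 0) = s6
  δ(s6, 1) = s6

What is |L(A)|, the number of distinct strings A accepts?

The useful subgraph on states {s1, s2, s4, s5} is acyclic, so L(A) is finite; the longest accepting path visits 4 useful states, giving maximum string length 3.
Counting accepting paths from s4 by length: 2 of length 1, 3 of length 2, 1 of length 3. Total 6.

6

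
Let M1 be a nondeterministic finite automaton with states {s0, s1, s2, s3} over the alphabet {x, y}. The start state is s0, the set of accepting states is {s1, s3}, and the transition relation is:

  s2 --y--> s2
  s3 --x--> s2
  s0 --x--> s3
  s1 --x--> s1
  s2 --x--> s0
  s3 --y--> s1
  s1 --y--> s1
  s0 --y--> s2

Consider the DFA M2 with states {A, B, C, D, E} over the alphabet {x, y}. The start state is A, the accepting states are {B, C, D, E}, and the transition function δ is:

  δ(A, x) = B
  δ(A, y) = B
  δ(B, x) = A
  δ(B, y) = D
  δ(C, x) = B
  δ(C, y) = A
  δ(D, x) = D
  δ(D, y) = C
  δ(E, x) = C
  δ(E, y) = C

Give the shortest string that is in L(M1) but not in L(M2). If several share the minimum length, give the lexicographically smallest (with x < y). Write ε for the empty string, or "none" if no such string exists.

xxxx

The string xxxx is accepted by M1 but not by M2.
No shorter string lies in the difference, and xxxx is the lexicographically first length-4 string in L(M1) \ L(M2).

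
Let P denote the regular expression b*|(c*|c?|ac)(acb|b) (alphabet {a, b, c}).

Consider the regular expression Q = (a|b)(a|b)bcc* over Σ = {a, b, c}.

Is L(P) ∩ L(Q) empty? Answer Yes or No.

Converting the expression P to a DFA (subset construction, then merging equivalent states) gives the minimal DFA with states {p0, p1, p2, p3, p4, p5, p6, p7, p8}, start state p0, accepting states {p0, p2, p7} and transitions p0: a→p1, b→p2, c→p3; p1: a→p4, b→p4, c→p5; p2: a→p4, b→p2, c→p4; p3: a→p6, b→p7, c→p3; p4: a→p4, b→p4, c→p4; p5: a→p6, b→p7, c→p4; p6: a→p4, b→p4, c→p8; p7: a→p4, b→p4, c→p4; p8: a→p4, b→p7, c→p4.
Converting the expression Q to a DFA (subset construction, then merging equivalent states) gives the minimal DFA with states {q0, q1, q2, q3, q4, q5}, start state q0, accepting states {q5} and transitions q0: a→q1, b→q1, c→q2; q1: a→q3, b→q3, c→q2; q2: a→q2, b→q2, c→q2; q3: a→q2, b→q4, c→q2; q4: a→q2, b→q2, c→q5; q5: a→q2, b→q2, c→q5.
Exploring the product automaton P × Q from the start pair (p0, q0), following both machines on each input symbol, reaches 15 state pairs: (p0, q0), (p1, q1), (p2, q1), (p3, q2), (p4, q3), (p5, q2), (p2, q3), (p4, q2), (p6, q2), (p7, q2), (p4, q4), (p2, q4), (p8, q2), (p4, q5), (p2, q2).
P accepts in {p0, p2, p7} and Q accepts in {q5}; no reachable pair has both components accepting, so no string drives both machines to acceptance simultaneously and L(P) ∩ L(Q) = ∅.
So no string is accepted by both, and the intersection is empty.

Yes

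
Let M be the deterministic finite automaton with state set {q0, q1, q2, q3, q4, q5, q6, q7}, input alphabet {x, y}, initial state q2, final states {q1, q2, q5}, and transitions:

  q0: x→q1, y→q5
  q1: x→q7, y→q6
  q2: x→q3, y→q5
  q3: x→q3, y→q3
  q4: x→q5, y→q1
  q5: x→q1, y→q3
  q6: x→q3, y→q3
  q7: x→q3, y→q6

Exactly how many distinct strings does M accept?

3

The useful subgraph on states {q1, q2, q5} is acyclic, so L(M) is finite; the longest accepting path visits 3 useful states, giving maximum string length 2.
Counting accepting paths from q2 by length: 1 of length 0, 1 of length 1, 1 of length 2. Total 3.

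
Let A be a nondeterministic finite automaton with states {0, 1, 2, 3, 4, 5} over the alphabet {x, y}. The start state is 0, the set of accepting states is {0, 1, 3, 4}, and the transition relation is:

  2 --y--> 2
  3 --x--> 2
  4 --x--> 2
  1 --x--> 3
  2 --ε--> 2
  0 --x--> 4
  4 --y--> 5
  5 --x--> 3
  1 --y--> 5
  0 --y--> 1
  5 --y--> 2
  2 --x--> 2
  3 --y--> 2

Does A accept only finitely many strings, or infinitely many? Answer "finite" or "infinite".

The useful states (reachable from 0 and able to reach an accepting state) are {0, 1, 3, 4, 5}.
Restricted to these states the transition graph has no cycle, so every accepting path has bounded length and L is finite.

finite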